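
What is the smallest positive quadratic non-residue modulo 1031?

(2/1031) = +1, so 2 is a residue.
(3/1031) = +1, so 3 is a residue.
(4/1031) = +1, so 4 is a residue.
(5/1031) = +1, so 5 is a residue.
(6/1031) = +1, so 6 is a residue.
(7/1031) = −1, so 7 is the smallest positive non-residue mod 1031.

7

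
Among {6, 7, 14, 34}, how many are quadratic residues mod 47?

4

(6/47) = +1 → QR.
(7/47) = +1 → QR.
(14/47) = +1 → QR.
(34/47) = +1 → QR.
Total quadratic residues among the 4: 4.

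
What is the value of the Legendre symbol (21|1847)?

1

Reciprocity: 21 ≡ 1 and 1847 ≡ 3 (mod 4), so (21/1847) = +(1847/21).
Reduce top mod 21: now compute (20/21).
Pull out 2^2: since 21 ≡ 5 (mod 8), (2/21) = -1, so (2/21)^2 = +1.
Reciprocity: 5 ≡ 1 and 21 ≡ 1 (mod 4), so (5/21) = +(21/5).
Reduce top mod 5: now compute (1/5).
Reached (1/5) = 1. Collecting the sign flips along the way, the symbol is +1.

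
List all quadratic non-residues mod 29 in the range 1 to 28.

Square k = 1,…,14 (k and 29−k give the same square):
1²=1, 2²=4, 3²=9, 4²=16, 5²=25, 6²≡7, 7²≡20, 8²≡6, 9²≡23, 10²≡13, 11²≡5, 12²≡28, 13²≡24, 14²≡22 (mod 29).
The residues are {1, 4, 5, 6, 7, 9, 13, 16, 20, 22, 23, 24, 25, 28}; the non-residues are the remaining 14 nonzero classes.

2, 3, 8, 10, 11, 12, 14, 15, 17, 18, 19, 21, 26, 27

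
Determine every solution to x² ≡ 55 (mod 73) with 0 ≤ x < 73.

36, 37

73 ≡ 1 (mod 4), so we find a root by search.
Trying successive values, 36² = 1296 ≡ 55 (mod 73). The other root is 73 − 36 = 37.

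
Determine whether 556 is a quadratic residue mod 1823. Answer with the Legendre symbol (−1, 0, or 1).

-1

Pull out 2^2: since 1823 ≡ 7 (mod 8), (2/1823) = +1, so (2/1823)^2 = +1.
Reciprocity: 139 ≡ 3 and 1823 ≡ 3 (mod 4), so (139/1823) = −(1823/139).
Reduce top mod 139: now compute (16/139).
Pull out 2^4: since 139 ≡ 3 (mod 8), (2/139) = -1, so (2/139)^4 = +1.
Reached (1/139) = 1. Collecting the sign flips along the way, the symbol is -1.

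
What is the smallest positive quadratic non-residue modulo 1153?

(2/1153) = +1, so 2 is a residue.
(3/1153) = +1, so 3 is a residue.
(4/1153) = +1, so 4 is a residue.
(5/1153) = −1, so 5 is the smallest positive non-residue mod 1153.

5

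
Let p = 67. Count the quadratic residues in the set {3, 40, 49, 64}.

3

(3/67) = -1 → non-residue.
(40/67) = +1 → QR.
(49/67) = +1 → QR.
(64/67) = +1 → QR.
Total quadratic residues among the 4: 3.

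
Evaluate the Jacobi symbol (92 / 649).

-1

Pull out 2^2: since 649 ≡ 1 (mod 8), (2/649) = +1, so (2/649)^2 = +1.
Reciprocity: 23 ≡ 3 and 649 ≡ 1 (mod 4), so (23/649) = +(649/23).
Reduce top mod 23: now compute (5/23).
Reciprocity: 5 ≡ 1 and 23 ≡ 3 (mod 4), so (5/23) = +(23/5).
Reduce top mod 5: now compute (3/5).
Reciprocity: 3 ≡ 3 and 5 ≡ 1 (mod 4), so (3/5) = +(5/3).
Reduce top mod 3: now compute (2/3).
Pull out 2: since 3 ≡ 3 (mod 8), (2/3) = -1.
Reached (1/3) = 1. Collecting the sign flips along the way, the symbol is -1.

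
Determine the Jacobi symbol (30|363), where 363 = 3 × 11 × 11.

0

Pull out 2: since 363 ≡ 3 (mod 8), (2/363) = -1.
Reciprocity: 15 ≡ 3 and 363 ≡ 3 (mod 4), so (15/363) = −(363/15).
Reduce top mod 15: now compute (3/15).
Reciprocity: 3 ≡ 3 and 15 ≡ 3 (mod 4), so (3/15) = −(15/3).
Reduce top mod 3: now compute (0/3).
Top reduces to 0: gcd > 1, so the symbol is 0.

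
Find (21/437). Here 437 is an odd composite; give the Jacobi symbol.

1

Reciprocity: 21 ≡ 1 and 437 ≡ 1 (mod 4), so (21/437) = +(437/21).
Reduce top mod 21: now compute (17/21).
Reciprocity: 17 ≡ 1 and 21 ≡ 1 (mod 4), so (17/21) = +(21/17).
Reduce top mod 17: now compute (4/17).
Pull out 2^2: since 17 ≡ 1 (mod 8), (2/17) = +1, so (2/17)^2 = +1.
Reached (1/17) = 1. Collecting the sign flips along the way, the symbol is +1.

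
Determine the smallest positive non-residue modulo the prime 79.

3

(2/79) = +1, so 2 is a residue.
(3/79) = −1, so 3 is the smallest positive non-residue mod 79.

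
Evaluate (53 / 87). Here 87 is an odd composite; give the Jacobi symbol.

Reciprocity: 53 ≡ 1 and 87 ≡ 3 (mod 4), so (53/87) = +(87/53).
Reduce top mod 53: now compute (34/53).
Pull out 2: since 53 ≡ 5 (mod 8), (2/53) = -1.
Reciprocity: 17 ≡ 1 and 53 ≡ 1 (mod 4), so (17/53) = +(53/17).
Reduce top mod 17: now compute (2/17).
Pull out 2: since 17 ≡ 1 (mod 8), (2/17) = +1.
Reached (1/17) = 1. Collecting the sign flips along the way, the symbol is -1.

-1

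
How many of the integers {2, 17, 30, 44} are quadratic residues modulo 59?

(2/59) = -1 → non-residue.
(17/59) = +1 → QR.
(30/59) = -1 → non-residue.
(44/59) = -1 → non-residue.
Total quadratic residues among the 4: 1.

1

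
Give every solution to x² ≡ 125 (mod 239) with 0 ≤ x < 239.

84, 155

Since 239 ≡ 3 (mod 4), a square root of 125 is 125^((239+1)/4) = 125^60 mod 239.
Repeated squaring: 125^2≡90, 125^4≡213, 125^8≡198, 125^16≡8, 125^32≡64 (mod 239).
125^60 = 125^(32+16+8+4) ≡ 155 (mod 239).
Check: 155² = 24025 ≡ 125 (mod 239). The two roots are 84 and 155.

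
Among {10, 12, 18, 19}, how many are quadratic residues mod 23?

(10/23) = -1 → non-residue.
(12/23) = +1 → QR.
(18/23) = +1 → QR.
(19/23) = -1 → non-residue.
Total quadratic residues among the 4: 2.

2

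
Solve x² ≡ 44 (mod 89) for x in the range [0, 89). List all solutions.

20, 69

89 ≡ 1 (mod 4), so we find a root by search.
Trying successive values, 20² = 400 ≡ 44 (mod 89). The other root is 89 − 20 = 69.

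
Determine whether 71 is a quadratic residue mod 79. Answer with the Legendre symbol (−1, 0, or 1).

Euler's criterion: (71/79) ≡ 71^39 (mod 79).
71^2 ≡ 64 (mod 79)
71^4 ≡ 67 (mod 79)
71^8 ≡ 65 (mod 79)
71^16 ≡ 38 (mod 79)
71^32 ≡ 22 (mod 79)
71^39 = 71^(32+4+2+1) ≡ 78 (mod 79).
Result is 78 ≡ −1, so (71/79) = −1.

-1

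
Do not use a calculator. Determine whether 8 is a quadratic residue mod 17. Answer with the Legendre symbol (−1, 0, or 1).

1

Euler's criterion: (8/17) ≡ 8^8 (mod 17).
8^2 ≡ 13 (mod 17)
8^4 ≡ 16 (mod 17)
8^8 ≡ 1 (mod 17)
8^8 = 8^(8) ≡ 1 (mod 17).
Result is 1, so (8/17) = 1.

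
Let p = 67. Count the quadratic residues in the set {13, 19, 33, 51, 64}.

3

(13/67) = -1 → non-residue.
(19/67) = +1 → QR.
(33/67) = +1 → QR.
(51/67) = -1 → non-residue.
(64/67) = +1 → QR.
Total quadratic residues among the 5: 3.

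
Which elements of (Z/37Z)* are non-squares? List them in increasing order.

Square k = 1,…,18 (k and 37−k give the same square):
1²=1, 2²=4, 3²=9, 4²=16, 5²=25, 6²=36, 7²≡12, 8²≡27, 9²≡7, 10²≡26, 11²≡10, 12²≡33, 13²≡21, 14²≡11, 15²≡3, 16²≡34, 17²≡30, 18²≡28 (mod 37).
The residues are {1, 3, 4, 7, 9, 10, 11, 12, 16, 21, 25, 26, 27, 28, 30, 33, 34, 36}; the non-residues are the remaining 18 nonzero classes.

2, 5, 6, 8, 13, 14, 15, 17, 18, 19, 20, 22, 23, 24, 29, 31, 32, 35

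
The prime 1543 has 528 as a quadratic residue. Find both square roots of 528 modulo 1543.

Since 1543 ≡ 3 (mod 4), a square root of 528 is 528^((1543+1)/4) = 528^386 mod 1543.
Repeated squaring: 528^2≡1044, 528^4≡578, 528^8≡796, 528^16≡986, 528^32≡106, 528^64≡435, 528^128≡979, 528^256≡238 (mod 1543).
528^386 = 528^(256+128+2) ≡ 138 (mod 1543).
Check: 138² = 19044 ≡ 528 (mod 1543). The two roots are 138 and 1405.

138, 1405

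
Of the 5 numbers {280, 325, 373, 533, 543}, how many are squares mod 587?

(280/587) = +1 → QR.
(325/587) = -1 → non-residue.
(373/587) = -1 → non-residue.
(533/587) = +1 → QR.
(543/587) = +1 → QR.
Total quadratic residues among the 5: 3.

3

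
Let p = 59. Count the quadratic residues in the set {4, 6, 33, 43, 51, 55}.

(4/59) = +1 → QR.
(6/59) = -1 → non-residue.
(33/59) = -1 → non-residue.
(43/59) = -1 → non-residue.
(51/59) = +1 → QR.
(55/59) = -1 → non-residue.
Total quadratic residues among the 6: 2.

2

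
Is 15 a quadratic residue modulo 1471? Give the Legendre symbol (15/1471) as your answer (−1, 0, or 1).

Reciprocity: 15 ≡ 3 and 1471 ≡ 3 (mod 4), so (15/1471) = −(1471/15).
Reduce top mod 15: now compute (1/15).
Reached (1/15) = 1. Collecting the sign flips along the way, the symbol is -1.

-1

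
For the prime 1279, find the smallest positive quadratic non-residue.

(2/1279) = +1, so 2 is a residue.
(3/1279) = −1, so 3 is the smallest positive non-residue mod 1279.

3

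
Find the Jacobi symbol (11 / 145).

-1

Reciprocity: 11 ≡ 3 and 145 ≡ 1 (mod 4), so (11/145) = +(145/11).
Reduce top mod 11: now compute (2/11).
Pull out 2: since 11 ≡ 3 (mod 8), (2/11) = -1.
Reached (1/11) = 1. Collecting the sign flips along the way, the symbol is -1.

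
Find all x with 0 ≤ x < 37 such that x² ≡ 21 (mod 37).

13, 24

37 ≡ 1 (mod 4), so we find a root by search.
Trying successive values, 13² = 169 ≡ 21 (mod 37). The other root is 37 − 13 = 24.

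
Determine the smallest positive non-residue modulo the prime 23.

5

(2/23) = +1, so 2 is a residue.
(3/23) = +1, so 3 is a residue.
(4/23) = +1, so 4 is a residue.
(5/23) = −1, so 5 is the smallest positive non-residue mod 23.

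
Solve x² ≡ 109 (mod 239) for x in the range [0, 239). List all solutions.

Since 239 ≡ 3 (mod 4), a square root of 109 is 109^((239+1)/4) = 109^60 mod 239.
Repeated squaring: 109^2≡170, 109^4≡220, 109^8≡122, 109^16≡66, 109^32≡54 (mod 239).
109^60 = 109^(32+16+8+4) ≡ 161 (mod 239).
Check: 161² = 25921 ≡ 109 (mod 239). The two roots are 78 and 161.

78, 161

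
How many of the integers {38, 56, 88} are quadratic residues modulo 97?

1

(38/97) = -1 → non-residue.
(56/97) = -1 → non-residue.
(88/97) = +1 → QR.
Total quadratic residues among the 3: 1.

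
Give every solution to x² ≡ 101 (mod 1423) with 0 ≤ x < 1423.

169, 1254

Since 1423 ≡ 3 (mod 4), a square root of 101 is 101^((1423+1)/4) = 101^356 mod 1423.
Repeated squaring: 101^2≡240, 101^4≡680, 101^8≡1348, 101^16≡1356, 101^32≡220, 101^64≡18, 101^128≡324, 101^256≡1097 (mod 1423).
101^356 = 101^(256+64+32+4) ≡ 169 (mod 1423).
Check: 169² = 28561 ≡ 101 (mod 1423). The two roots are 169 and 1254.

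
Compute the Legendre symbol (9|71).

1

Euler's criterion: (9/71) ≡ 9^35 (mod 71).
9^2 ≡ 10 (mod 71)
9^4 ≡ 29 (mod 71)
9^8 ≡ 60 (mod 71)
9^16 ≡ 50 (mod 71)
9^32 ≡ 15 (mod 71)
9^35 = 9^(32+2+1) ≡ 1 (mod 71).
Result is 1, so (9/71) = 1.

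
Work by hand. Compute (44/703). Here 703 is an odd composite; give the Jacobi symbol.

1

Pull out 2^2: since 703 ≡ 7 (mod 8), (2/703) = +1, so (2/703)^2 = +1.
Reciprocity: 11 ≡ 3 and 703 ≡ 3 (mod 4), so (11/703) = −(703/11).
Reduce top mod 11: now compute (10/11).
Pull out 2: since 11 ≡ 3 (mod 8), (2/11) = -1.
Reciprocity: 5 ≡ 1 and 11 ≡ 3 (mod 4), so (5/11) = +(11/5).
Reduce top mod 5: now compute (1/5).
Reached (1/5) = 1. Collecting the sign flips along the way, the symbol is +1.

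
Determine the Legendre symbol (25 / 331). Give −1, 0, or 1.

1

Reciprocity: 25 ≡ 1 and 331 ≡ 3 (mod 4), so (25/331) = +(331/25).
Reduce top mod 25: now compute (6/25).
Pull out 2: since 25 ≡ 1 (mod 8), (2/25) = +1.
Reciprocity: 3 ≡ 3 and 25 ≡ 1 (mod 4), so (3/25) = +(25/3).
Reduce top mod 3: now compute (1/3).
Reached (1/3) = 1. Collecting the sign flips along the way, the symbol is +1.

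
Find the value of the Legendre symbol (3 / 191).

Reciprocity: 3 ≡ 3 and 191 ≡ 3 (mod 4), so (3/191) = −(191/3).
Reduce top mod 3: now compute (2/3).
Pull out 2: since 3 ≡ 3 (mod 8), (2/3) = -1.
Reached (1/3) = 1. Collecting the sign flips along the way, the symbol is +1.

1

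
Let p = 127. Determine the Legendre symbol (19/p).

1

Euler's criterion: (19/127) ≡ 19^63 (mod 127).
19^2 ≡ 107 (mod 127)
19^4 ≡ 19 (mod 127)
19^8 ≡ 107 (mod 127)
19^16 ≡ 19 (mod 127)
19^32 ≡ 107 (mod 127)
19^63 = 19^(32+16+8+4+2+1) ≡ 1 (mod 127).
Result is 1, so (19/127) = 1.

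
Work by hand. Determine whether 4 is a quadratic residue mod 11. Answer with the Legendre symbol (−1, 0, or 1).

1

Euler's criterion: (4/11) ≡ 4^5 (mod 11).
4^2 ≡ 5 (mod 11)
4^4 ≡ 3 (mod 11)
4^5 = 4^(4+1) ≡ 1 (mod 11).
Result is 1, so (4/11) = 1.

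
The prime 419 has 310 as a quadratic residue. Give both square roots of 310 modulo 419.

27, 392

Since 419 ≡ 3 (mod 4), a square root of 310 is 310^((419+1)/4) = 310^105 mod 419.
Repeated squaring: 310^2≡149, 310^4≡413, 310^8≡36, 310^16≡39, 310^32≡264, 310^64≡142 (mod 419).
310^105 = 310^(64+32+8+1) ≡ 27 (mod 419).
Check: 27² = 729 ≡ 310 (mod 419). The two roots are 27 and 392.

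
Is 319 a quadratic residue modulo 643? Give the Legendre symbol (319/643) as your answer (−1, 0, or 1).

Euler's criterion: (319/643) ≡ 319^321 (mod 643).
319^2 ≡ 167 (mod 643)
319^4 ≡ 240 (mod 643)
319^8 ≡ 373 (mod 643)
319^16 ≡ 241 (mod 643)
319^32 ≡ 211 (mod 643)
319^64 ≡ 154 (mod 643)
319^128 ≡ 568 (mod 643)
319^256 ≡ 481 (mod 643)
319^321 = 319^(256+64+1) ≡ 642 (mod 643).
Result is 642 ≡ −1, so (319/643) = −1.

-1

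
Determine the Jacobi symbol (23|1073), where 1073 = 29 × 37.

Reciprocity: 23 ≡ 3 and 1073 ≡ 1 (mod 4), so (23/1073) = +(1073/23).
Reduce top mod 23: now compute (15/23).
Reciprocity: 15 ≡ 3 and 23 ≡ 3 (mod 4), so (15/23) = −(23/15).
Reduce top mod 15: now compute (8/15).
Pull out 2^3: since 15 ≡ 7 (mod 8), (2/15) = +1, so (2/15)^3 = +1.
Reached (1/15) = 1. Collecting the sign flips along the way, the symbol is -1.

-1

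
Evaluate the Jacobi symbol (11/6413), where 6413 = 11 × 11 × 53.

0

Reciprocity: 11 ≡ 3 and 6413 ≡ 1 (mod 4), so (11/6413) = +(6413/11).
Reduce top mod 11: now compute (0/11).
Top reduces to 0: gcd > 1, so the symbol is 0.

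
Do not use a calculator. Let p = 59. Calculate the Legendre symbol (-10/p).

1

First reduce: -10 ≡ 49 (mod 59).
Reciprocity: 49 ≡ 1 and 59 ≡ 3 (mod 4), so (49/59) = +(59/49).
Reduce top mod 49: now compute (10/49).
Pull out 2: since 49 ≡ 1 (mod 8), (2/49) = +1.
Reciprocity: 5 ≡ 1 and 49 ≡ 1 (mod 4), so (5/49) = +(49/5).
Reduce top mod 5: now compute (4/5).
Pull out 2^2: since 5 ≡ 5 (mod 8), (2/5) = -1, so (2/5)^2 = +1.
Reached (1/5) = 1. Collecting the sign flips along the way, the symbol is +1.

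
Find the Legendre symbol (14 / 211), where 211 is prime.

Pull out 2: since 211 ≡ 3 (mod 8), (2/211) = -1.
Reciprocity: 7 ≡ 3 and 211 ≡ 3 (mod 4), so (7/211) = −(211/7).
Reduce top mod 7: now compute (1/7).
Reached (1/7) = 1. Collecting the sign flips along the way, the symbol is +1.

1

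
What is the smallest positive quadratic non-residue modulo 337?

(2/337) = +1, so 2 is a residue.
(3/337) = +1, so 3 is a residue.
(4/337) = +1, so 4 is a residue.
(5/337) = −1, so 5 is the smallest positive non-residue mod 337.

5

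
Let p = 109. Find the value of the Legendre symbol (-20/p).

Euler's criterion: (-20/109) ≡ 89^54 (mod 109).
89^2 ≡ 73 (mod 109)
89^4 ≡ 97 (mod 109)
89^8 ≡ 35 (mod 109)
89^16 ≡ 26 (mod 109)
89^32 ≡ 22 (mod 109)
89^54 = 89^(32+16+4+2) ≡ 1 (mod 109).
Result is 1, so (-20/109) = 1.

1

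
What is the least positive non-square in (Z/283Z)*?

2

(2/283) = −1, so 2 is the smallest positive non-residue mod 283.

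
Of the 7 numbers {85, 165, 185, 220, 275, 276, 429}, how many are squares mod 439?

3

(85/439) = -1 → non-residue.
(165/439) = -1 → non-residue.
(185/439) = -1 → non-residue.
(220/439) = +1 → QR.
(275/439) = +1 → QR.
(276/439) = +1 → QR.
(429/439) = -1 → non-residue.
Total quadratic residues among the 7: 3.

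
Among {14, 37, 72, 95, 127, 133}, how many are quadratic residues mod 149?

4

(14/149) = -1 → non-residue.
(37/149) = +1 → QR.
(72/149) = -1 → non-residue.
(95/149) = +1 → QR.
(127/149) = +1 → QR.
(133/149) = +1 → QR.
Total quadratic residues among the 6: 4.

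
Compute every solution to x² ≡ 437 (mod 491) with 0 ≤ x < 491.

49, 442

Since 491 ≡ 3 (mod 4), a square root of 437 is 437^((491+1)/4) = 437^123 mod 491.
Repeated squaring: 437^2≡461, 437^4≡409, 437^8≡341, 437^16≡405, 437^32≡31, 437^64≡470 (mod 491).
437^123 = 437^(64+32+16+8+2+1) ≡ 49 (mod 491).
Check: 49² = 2401 ≡ 437 (mod 491). The two roots are 49 and 442.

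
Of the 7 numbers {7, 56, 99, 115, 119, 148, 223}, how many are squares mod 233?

3

(7/233) = +1 → QR.
(56/233) = +1 → QR.
(99/233) = -1 → non-residue.
(115/233) = -1 → non-residue.
(119/233) = -1 → non-residue.
(148/233) = +1 → QR.
(223/233) = -1 → non-residue.
Total quadratic residues among the 7: 3.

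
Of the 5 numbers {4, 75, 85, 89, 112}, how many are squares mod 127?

1

(4/127) = +1 → QR.
(75/127) = -1 → non-residue.
(85/127) = -1 → non-residue.
(89/127) = -1 → non-residue.
(112/127) = -1 → non-residue.
Total quadratic residues among the 5: 1.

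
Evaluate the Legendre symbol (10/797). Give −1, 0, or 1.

Pull out 2: since 797 ≡ 5 (mod 8), (2/797) = -1.
Reciprocity: 5 ≡ 1 and 797 ≡ 1 (mod 4), so (5/797) = +(797/5).
Reduce top mod 5: now compute (2/5).
Pull out 2: since 5 ≡ 5 (mod 8), (2/5) = -1.
Reached (1/5) = 1. Collecting the sign flips along the way, the symbol is +1.

1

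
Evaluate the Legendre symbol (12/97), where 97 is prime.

1

Euler's criterion: (12/97) ≡ 12^48 (mod 97).
12^2 ≡ 47 (mod 97)
12^4 ≡ 75 (mod 97)
12^8 ≡ 96 (mod 97)
12^16 ≡ 1 (mod 97)
12^32 ≡ 1 (mod 97)
12^48 = 12^(32+16) ≡ 1 (mod 97).
Result is 1, so (12/97) = 1.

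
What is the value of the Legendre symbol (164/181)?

-1

Euler's criterion: (164/181) ≡ 164^90 (mod 181).
164^2 ≡ 108 (mod 181)
164^4 ≡ 80 (mod 181)
164^8 ≡ 65 (mod 181)
164^16 ≡ 62 (mod 181)
164^32 ≡ 43 (mod 181)
164^64 ≡ 39 (mod 181)
164^90 = 164^(64+16+8+2) ≡ 180 (mod 181).
Result is 180 ≡ −1, so (164/181) = −1.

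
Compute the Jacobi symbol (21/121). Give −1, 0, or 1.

Reciprocity: 21 ≡ 1 and 121 ≡ 1 (mod 4), so (21/121) = +(121/21).
Reduce top mod 21: now compute (16/21).
Pull out 2^4: since 21 ≡ 5 (mod 8), (2/21) = -1, so (2/21)^4 = +1.
Reached (1/21) = 1. Collecting the sign flips along the way, the symbol is +1.

1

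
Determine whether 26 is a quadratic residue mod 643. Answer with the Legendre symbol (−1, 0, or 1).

1

Euler's criterion: (26/643) ≡ 26^321 (mod 643).
26^2 ≡ 33 (mod 643)
26^4 ≡ 446 (mod 643)
26^8 ≡ 229 (mod 643)
26^16 ≡ 358 (mod 643)
26^32 ≡ 207 (mod 643)
26^64 ≡ 411 (mod 643)
26^128 ≡ 455 (mod 643)
26^256 ≡ 622 (mod 643)
26^321 = 26^(256+64+1) ≡ 1 (mod 643).
Result is 1, so (26/643) = 1.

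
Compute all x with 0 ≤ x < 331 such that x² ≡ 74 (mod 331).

111, 220

Since 331 ≡ 3 (mod 4), a square root of 74 is 74^((331+1)/4) = 74^83 mod 331.
Repeated squaring: 74^2≡180, 74^4≡293, 74^8≡120, 74^16≡167, 74^32≡85, 74^64≡274 (mod 331).
74^83 = 74^(64+16+2+1) ≡ 111 (mod 331).
Check: 111² = 12321 ≡ 74 (mod 331). The two roots are 111 and 220.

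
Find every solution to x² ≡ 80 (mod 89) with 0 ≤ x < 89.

89 ≡ 1 (mod 4), so we find a root by search.
Trying successive values, 13² = 169 ≡ 80 (mod 89). The other root is 89 − 13 = 76.

13, 76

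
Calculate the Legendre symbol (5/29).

1

Reciprocity: 5 ≡ 1 and 29 ≡ 1 (mod 4), so (5/29) = +(29/5).
Reduce top mod 5: now compute (4/5).
Pull out 2^2: since 5 ≡ 5 (mod 8), (2/5) = -1, so (2/5)^2 = +1.
Reached (1/5) = 1. Collecting the sign flips along the way, the symbol is +1.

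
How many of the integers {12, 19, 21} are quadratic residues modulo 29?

0

(12/29) = -1 → non-residue.
(19/29) = -1 → non-residue.
(21/29) = -1 → non-residue.
Total quadratic residues among the 3: 0.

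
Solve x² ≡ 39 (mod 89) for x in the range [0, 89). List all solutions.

22, 67

89 ≡ 1 (mod 4), so we find a root by search.
Trying successive values, 22² = 484 ≡ 39 (mod 89). The other root is 89 − 22 = 67.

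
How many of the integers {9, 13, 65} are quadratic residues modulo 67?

2

(9/67) = +1 → QR.
(13/67) = -1 → non-residue.
(65/67) = +1 → QR.
Total quadratic residues among the 3: 2.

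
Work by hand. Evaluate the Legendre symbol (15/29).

Reciprocity: 15 ≡ 3 and 29 ≡ 1 (mod 4), so (15/29) = +(29/15).
Reduce top mod 15: now compute (14/15).
Pull out 2: since 15 ≡ 7 (mod 8), (2/15) = +1.
Reciprocity: 7 ≡ 3 and 15 ≡ 3 (mod 4), so (7/15) = −(15/7).
Reduce top mod 7: now compute (1/7).
Reached (1/7) = 1. Collecting the sign flips along the way, the symbol is -1.

-1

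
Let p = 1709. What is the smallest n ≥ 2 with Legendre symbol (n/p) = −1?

2

(2/1709) = −1, so 2 is the smallest positive non-residue mod 1709.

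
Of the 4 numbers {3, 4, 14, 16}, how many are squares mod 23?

(3/23) = +1 → QR.
(4/23) = +1 → QR.
(14/23) = -1 → non-residue.
(16/23) = +1 → QR.
Total quadratic residues among the 4: 3.

3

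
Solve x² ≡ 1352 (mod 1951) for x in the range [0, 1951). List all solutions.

Since 1951 ≡ 3 (mod 4), a square root of 1352 is 1352^((1951+1)/4) = 1352^488 mod 1951.
Repeated squaring: 1352^2≡1768, 1352^4≡322, 1352^8≡281, 1352^16≡921, 1352^32≡1507, 1352^64≡85, 1352^128≡1372, 1352^256≡1620 (mod 1951).
1352^488 = 1352^(256+128+64+32+8) ≡ 1736 (mod 1951).
Check: 1736² = 3013696 ≡ 1352 (mod 1951). The two roots are 215 and 1736.

215, 1736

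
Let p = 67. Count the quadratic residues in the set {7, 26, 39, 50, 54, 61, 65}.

(7/67) = -1 → non-residue.
(26/67) = +1 → QR.
(39/67) = +1 → QR.
(50/67) = -1 → non-residue.
(54/67) = +1 → QR.
(61/67) = -1 → non-residue.
(65/67) = +1 → QR.
Total quadratic residues among the 7: 4.

4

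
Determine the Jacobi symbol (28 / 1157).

Pull out 2^2: since 1157 ≡ 5 (mod 8), (2/1157) = -1, so (2/1157)^2 = +1.
Reciprocity: 7 ≡ 3 and 1157 ≡ 1 (mod 4), so (7/1157) = +(1157/7).
Reduce top mod 7: now compute (2/7).
Pull out 2: since 7 ≡ 7 (mod 8), (2/7) = +1.
Reached (1/7) = 1. Collecting the sign flips along the way, the symbol is +1.

1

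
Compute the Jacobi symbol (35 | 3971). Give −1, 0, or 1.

Reciprocity: 35 ≡ 3 and 3971 ≡ 3 (mod 4), so (35/3971) = −(3971/35).
Reduce top mod 35: now compute (16/35).
Pull out 2^4: since 35 ≡ 3 (mod 8), (2/35) = -1, so (2/35)^4 = +1.
Reached (1/35) = 1. Collecting the sign flips along the way, the symbol is -1.

-1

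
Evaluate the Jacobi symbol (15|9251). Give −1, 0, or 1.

1

Reciprocity: 15 ≡ 3 and 9251 ≡ 3 (mod 4), so (15/9251) = −(9251/15).
Reduce top mod 15: now compute (11/15).
Reciprocity: 11 ≡ 3 and 15 ≡ 3 (mod 4), so (11/15) = −(15/11).
Reduce top mod 11: now compute (4/11).
Pull out 2^2: since 11 ≡ 3 (mod 8), (2/11) = -1, so (2/11)^2 = +1.
Reached (1/11) = 1. Collecting the sign flips along the way, the symbol is +1.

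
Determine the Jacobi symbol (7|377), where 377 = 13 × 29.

Reciprocity: 7 ≡ 3 and 377 ≡ 1 (mod 4), so (7/377) = +(377/7).
Reduce top mod 7: now compute (6/7).
Pull out 2: since 7 ≡ 7 (mod 8), (2/7) = +1.
Reciprocity: 3 ≡ 3 and 7 ≡ 3 (mod 4), so (3/7) = −(7/3).
Reduce top mod 3: now compute (1/3).
Reached (1/3) = 1. Collecting the sign flips along the way, the symbol is -1.

-1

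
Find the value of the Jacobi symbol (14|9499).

Pull out 2: since 9499 ≡ 3 (mod 8), (2/9499) = -1.
Reciprocity: 7 ≡ 3 and 9499 ≡ 3 (mod 4), so (7/9499) = −(9499/7).
Reduce top mod 7: now compute (0/7).
Top reduces to 0: gcd > 1, so the symbol is 0.

0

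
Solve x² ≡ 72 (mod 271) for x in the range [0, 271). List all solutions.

34, 237

Since 271 ≡ 3 (mod 4), a square root of 72 is 72^((271+1)/4) = 72^68 mod 271.
Repeated squaring: 72^2≡35, 72^4≡141, 72^8≡98, 72^16≡119, 72^32≡69, 72^64≡154 (mod 271).
72^68 = 72^(64+4) ≡ 34 (mod 271).
Check: 34² = 1156 ≡ 72 (mod 271). The two roots are 34 and 237.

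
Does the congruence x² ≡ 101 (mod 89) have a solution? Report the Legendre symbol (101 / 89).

Euler's criterion: (101/89) ≡ 12^44 (mod 89).
12^2 ≡ 55 (mod 89)
12^4 ≡ 88 (mod 89)
12^8 ≡ 1 (mod 89)
12^16 ≡ 1 (mod 89)
12^32 ≡ 1 (mod 89)
12^44 = 12^(32+8+4) ≡ 88 (mod 89).
Result is 88 ≡ −1, so (101/89) = −1.

-1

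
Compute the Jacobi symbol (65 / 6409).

0

Reciprocity: 65 ≡ 1 and 6409 ≡ 1 (mod 4), so (65/6409) = +(6409/65).
Reduce top mod 65: now compute (39/65).
Reciprocity: 39 ≡ 3 and 65 ≡ 1 (mod 4), so (39/65) = +(65/39).
Reduce top mod 39: now compute (26/39).
Pull out 2: since 39 ≡ 7 (mod 8), (2/39) = +1.
Reciprocity: 13 ≡ 1 and 39 ≡ 3 (mod 4), so (13/39) = +(39/13).
Reduce top mod 13: now compute (0/13).
Top reduces to 0: gcd > 1, so the symbol is 0.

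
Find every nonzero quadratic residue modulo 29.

Square k = 1,…,14 (k and 29−k give the same square):
1²=1, 2²=4, 3²=9, 4²=16, 5²=25, 6²≡7, 7²≡20, 8²≡6, 9²≡23, 10²≡13, 11²≡5, 12²≡28, 13²≡24, 14²≡22 (mod 29).
So the quadratic residues mod 29 are {1, 4, 5, 6, 7, 9, 13, 16, 20, 22, 23, 24, 25, 28}.

1, 4, 5, 6, 7, 9, 13, 16, 20, 22, 23, 24, 25, 28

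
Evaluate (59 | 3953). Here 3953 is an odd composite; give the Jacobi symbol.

0

Reciprocity: 59 ≡ 3 and 3953 ≡ 1 (mod 4), so (59/3953) = +(3953/59).
Reduce top mod 59: now compute (0/59).
Top reduces to 0: gcd > 1, so the symbol is 0.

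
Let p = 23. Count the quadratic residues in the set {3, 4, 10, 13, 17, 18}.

(3/23) = +1 → QR.
(4/23) = +1 → QR.
(10/23) = -1 → non-residue.
(13/23) = +1 → QR.
(17/23) = -1 → non-residue.
(18/23) = +1 → QR.
Total quadratic residues among the 6: 4.

4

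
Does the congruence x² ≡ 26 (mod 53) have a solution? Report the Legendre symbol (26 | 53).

Euler's criterion: (26/53) ≡ 26^26 (mod 53).
26^2 ≡ 40 (mod 53)
26^4 ≡ 10 (mod 53)
26^8 ≡ 47 (mod 53)
26^16 ≡ 36 (mod 53)
26^26 = 26^(16+8+2) ≡ 52 (mod 53).
Result is 52 ≡ −1, so (26/53) = −1.

-1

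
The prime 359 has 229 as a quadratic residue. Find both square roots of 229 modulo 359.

128, 231

Since 359 ≡ 3 (mod 4), a square root of 229 is 229^((359+1)/4) = 229^90 mod 359.
Repeated squaring: 229^2≡27, 229^4≡11, 229^8≡121, 229^16≡281, 229^32≡340, 229^64≡2 (mod 359).
229^90 = 229^(64+16+8+2) ≡ 128 (mod 359).
Check: 128² = 16384 ≡ 229 (mod 359). The two roots are 128 and 231.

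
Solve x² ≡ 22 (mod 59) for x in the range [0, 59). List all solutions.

9, 50

Since 59 ≡ 3 (mod 4), a square root of 22 is 22^((59+1)/4) = 22^15 mod 59.
Repeated squaring: 22^2≡12, 22^4≡26, 22^8≡27 (mod 59).
22^15 = 22^(8+4+2+1) ≡ 9 (mod 59).
Check: 9² = 81 ≡ 22 (mod 59). The two roots are 9 and 50.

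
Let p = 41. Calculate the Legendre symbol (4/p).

Pull out 2^2: since 41 ≡ 1 (mod 8), (2/41) = +1, so (2/41)^2 = +1.
Reached (1/41) = 1. Collecting the sign flips along the way, the symbol is +1.

1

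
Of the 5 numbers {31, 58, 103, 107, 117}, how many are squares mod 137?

(31/137) = -1 → non-residue.
(58/137) = -1 → non-residue.
(103/137) = +1 → QR.
(107/137) = +1 → QR.
(117/137) = -1 → non-residue.
Total quadratic residues among the 5: 2.

2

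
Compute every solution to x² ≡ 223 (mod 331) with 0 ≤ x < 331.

Since 331 ≡ 3 (mod 4), a square root of 223 is 223^((331+1)/4) = 223^83 mod 331.
Repeated squaring: 223^2≡79, 223^4≡283, 223^8≡318, 223^16≡169, 223^32≡95, 223^64≡88 (mod 331).
223^83 = 223^(64+16+2+1) ≡ 284 (mod 331).
Check: 284² = 80656 ≡ 223 (mod 331). The two roots are 47 and 284.

47, 284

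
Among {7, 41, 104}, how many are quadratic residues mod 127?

2

(7/127) = -1 → non-residue.
(41/127) = +1 → QR.
(104/127) = +1 → QR.
Total quadratic residues among the 3: 2.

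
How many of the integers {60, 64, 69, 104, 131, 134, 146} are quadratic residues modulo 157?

(60/157) = -1 → non-residue.
(64/157) = +1 → QR.
(69/157) = -1 → non-residue.
(104/157) = -1 → non-residue.
(131/157) = -1 → non-residue.
(134/157) = -1 → non-residue.
(146/157) = +1 → QR.
Total quadratic residues among the 7: 2.

2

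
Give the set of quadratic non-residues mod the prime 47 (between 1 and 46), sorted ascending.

Square k = 1,…,23 (k and 47−k give the same square):
1²=1, 2²=4, 3²=9, 4²=16, 5²=25, 6²=36, 7²≡2, 8²≡17, 9²≡34, 10²≡6, 11²≡27, 12²≡3, 13²≡28, 14²≡8, 15²≡37, 16²≡21, 17²≡7, 18²≡42, 19²≡32, 20²≡24, 21²≡18, 22²≡14, 23²≡12 (mod 47).
The residues are {1, 2, 3, 4, 6, 7, 8, 9, 12, 14, 16, 17, 18, 21, 24, 25, 27, 28, 32, 34, 36, 37, 42}; the non-residues are the remaining 23 nonzero classes.

5, 10, 11, 13, 15, 19, 20, 22, 23, 26, 29, 30, 31, 33, 35, 38, 39, 40, 41, 43, 44, 45, 46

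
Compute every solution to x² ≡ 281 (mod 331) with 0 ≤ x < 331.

44, 287

Since 331 ≡ 3 (mod 4), a square root of 281 is 281^((331+1)/4) = 281^83 mod 331.
Repeated squaring: 281^2≡183, 281^4≡58, 281^8≡54, 281^16≡268, 281^32≡328, 281^64≡9 (mod 331).
281^83 = 281^(64+16+2+1) ≡ 287 (mod 331).
Check: 287² = 82369 ≡ 281 (mod 331). The two roots are 44 and 287.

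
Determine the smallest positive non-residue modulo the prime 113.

3

(2/113) = +1, so 2 is a residue.
(3/113) = −1, so 3 is the smallest positive non-residue mod 113.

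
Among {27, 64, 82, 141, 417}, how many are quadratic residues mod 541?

4

(27/541) = +1 → QR.
(64/541) = +1 → QR.
(82/541) = -1 → non-residue.
(141/541) = +1 → QR.
(417/541) = +1 → QR.
Total quadratic residues among the 5: 4.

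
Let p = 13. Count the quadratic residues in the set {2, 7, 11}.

0

(2/13) = -1 → non-residue.
(7/13) = -1 → non-residue.
(11/13) = -1 → non-residue.
Total quadratic residues among the 3: 0.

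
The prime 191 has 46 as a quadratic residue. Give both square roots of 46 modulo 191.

Since 191 ≡ 3 (mod 4), a square root of 46 is 46^((191+1)/4) = 46^48 mod 191.
Repeated squaring: 46^2≡15, 46^4≡34, 46^8≡10, 46^16≡100, 46^32≡68 (mod 191).
46^48 = 46^(32+16) ≡ 115 (mod 191).
Check: 115² = 13225 ≡ 46 (mod 191). The two roots are 76 and 115.

76, 115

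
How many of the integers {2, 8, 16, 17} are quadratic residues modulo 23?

3

(2/23) = +1 → QR.
(8/23) = +1 → QR.
(16/23) = +1 → QR.
(17/23) = -1 → non-residue.
Total quadratic residues among the 4: 3.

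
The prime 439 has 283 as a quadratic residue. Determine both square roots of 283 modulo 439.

40, 399

Since 439 ≡ 3 (mod 4), a square root of 283 is 283^((439+1)/4) = 283^110 mod 439.
Repeated squaring: 283^2≡191, 283^4≡44, 283^8≡180, 283^16≡353, 283^32≡372, 283^64≡99 (mod 439).
283^110 = 283^(64+32+8+4+2) ≡ 40 (mod 439).
Check: 40² = 1600 ≡ 283 (mod 439). The two roots are 40 and 399.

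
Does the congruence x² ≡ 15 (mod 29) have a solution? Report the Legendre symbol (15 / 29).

Reciprocity: 15 ≡ 3 and 29 ≡ 1 (mod 4), so (15/29) = +(29/15).
Reduce top mod 15: now compute (14/15).
Pull out 2: since 15 ≡ 7 (mod 8), (2/15) = +1.
Reciprocity: 7 ≡ 3 and 15 ≡ 3 (mod 4), so (7/15) = −(15/7).
Reduce top mod 7: now compute (1/7).
Reached (1/7) = 1. Collecting the sign flips along the way, the symbol is -1.

-1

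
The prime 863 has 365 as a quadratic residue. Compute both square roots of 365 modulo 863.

243, 620

Since 863 ≡ 3 (mod 4), a square root of 365 is 365^((863+1)/4) = 365^216 mod 863.
Repeated squaring: 365^2≡323, 365^4≡769, 365^8≡206, 365^16≡149, 365^32≡626, 365^64≡74, 365^128≡298 (mod 863).
365^216 = 365^(128+64+16+8) ≡ 243 (mod 863).
Check: 243² = 59049 ≡ 365 (mod 863). The two roots are 243 and 620.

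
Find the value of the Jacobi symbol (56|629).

Pull out 2^3: since 629 ≡ 5 (mod 8), (2/629) = -1, so (2/629)^3 = -1.
Reciprocity: 7 ≡ 3 and 629 ≡ 1 (mod 4), so (7/629) = +(629/7).
Reduce top mod 7: now compute (6/7).
Pull out 2: since 7 ≡ 7 (mod 8), (2/7) = +1.
Reciprocity: 3 ≡ 3 and 7 ≡ 3 (mod 4), so (3/7) = −(7/3).
Reduce top mod 3: now compute (1/3).
Reached (1/3) = 1. Collecting the sign flips along the way, the symbol is +1.

1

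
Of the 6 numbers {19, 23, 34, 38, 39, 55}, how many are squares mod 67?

4

(19/67) = +1 → QR.
(23/67) = +1 → QR.
(34/67) = -1 → non-residue.
(38/67) = -1 → non-residue.
(39/67) = +1 → QR.
(55/67) = +1 → QR.
Total quadratic residues among the 6: 4.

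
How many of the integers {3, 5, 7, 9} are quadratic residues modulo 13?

(3/13) = +1 → QR.
(5/13) = -1 → non-residue.
(7/13) = -1 → non-residue.
(9/13) = +1 → QR.
Total quadratic residues among the 4: 2.

2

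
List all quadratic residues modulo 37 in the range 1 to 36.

1,3,4,7,9,10,11,12,16,21,25,26,27,28,30,33,34,36

Square k = 1,…,18 (k and 37−k give the same square):
1²=1, 2²=4, 3²=9, 4²=16, 5²=25, 6²=36, 7²≡12, 8²≡27, 9²≡7, 10²≡26, 11²≡10, 12²≡33, 13²≡21, 14²≡11, 15²≡3, 16²≡34, 17²≡30, 18²≡28 (mod 37).
So the quadratic residues mod 37 are {1, 3, 4, 7, 9, 10, 11, 12, 16, 21, 25, 26, 27, 28, 30, 33, 34, 36}.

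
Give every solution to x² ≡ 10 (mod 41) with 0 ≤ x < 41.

41 ≡ 1 (mod 4), so we find a root by search.
Trying successive values, 16² = 256 ≡ 10 (mod 41). The other root is 41 − 16 = 25.

16, 25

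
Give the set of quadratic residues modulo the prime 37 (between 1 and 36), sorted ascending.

1, 3, 4, 7, 9, 10, 11, 12, 16, 21, 25, 26, 27, 28, 30, 33, 34, 36

Square k = 1,…,18 (k and 37−k give the same square):
1²=1, 2²=4, 3²=9, 4²=16, 5²=25, 6²=36, 7²≡12, 8²≡27, 9²≡7, 10²≡26, 11²≡10, 12²≡33, 13²≡21, 14²≡11, 15²≡3, 16²≡34, 17²≡30, 18²≡28 (mod 37).
So the quadratic residues mod 37 are {1, 3, 4, 7, 9, 10, 11, 12, 16, 21, 25, 26, 27, 28, 30, 33, 34, 36}.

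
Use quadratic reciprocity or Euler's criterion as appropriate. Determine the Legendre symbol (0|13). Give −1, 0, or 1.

0

Top reduces to 0: gcd > 1, so the symbol is 0.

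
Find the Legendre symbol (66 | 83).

-1

Pull out 2: since 83 ≡ 3 (mod 8), (2/83) = -1.
Reciprocity: 33 ≡ 1 and 83 ≡ 3 (mod 4), so (33/83) = +(83/33).
Reduce top mod 33: now compute (17/33).
Reciprocity: 17 ≡ 1 and 33 ≡ 1 (mod 4), so (17/33) = +(33/17).
Reduce top mod 17: now compute (16/17).
Pull out 2^4: since 17 ≡ 1 (mod 8), (2/17) = +1, so (2/17)^4 = +1.
Reached (1/17) = 1. Collecting the sign flips along the way, the symbol is -1.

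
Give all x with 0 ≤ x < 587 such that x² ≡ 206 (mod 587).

Since 587 ≡ 3 (mod 4), a square root of 206 is 206^((587+1)/4) = 206^147 mod 587.
Repeated squaring: 206^2≡172, 206^4≡234, 206^8≡165, 206^16≡223, 206^32≡421, 206^64≡554, 206^128≡502 (mod 587).
206^147 = 206^(128+16+2+1) ≡ 142 (mod 587).
Check: 142² = 20164 ≡ 206 (mod 587). The two roots are 142 and 445.

142, 445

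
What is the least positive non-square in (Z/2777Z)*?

3

(2/2777) = +1, so 2 is a residue.
(3/2777) = −1, so 3 is the smallest positive non-residue mod 2777.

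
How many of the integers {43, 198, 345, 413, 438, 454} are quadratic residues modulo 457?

(43/457) = -1 → non-residue.
(198/457) = -1 → non-residue.
(345/457) = +1 → QR.
(413/457) = -1 → non-residue.
(438/457) = +1 → QR.
(454/457) = +1 → QR.
Total quadratic residues among the 6: 3.

3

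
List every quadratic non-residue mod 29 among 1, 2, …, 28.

Square k = 1,…,14 (k and 29−k give the same square):
1²=1, 2²=4, 3²=9, 4²=16, 5²=25, 6²≡7, 7²≡20, 8²≡6, 9²≡23, 10²≡13, 11²≡5, 12²≡28, 13²≡24, 14²≡22 (mod 29).
The residues are {1, 4, 5, 6, 7, 9, 13, 16, 20, 22, 23, 24, 25, 28}; the non-residues are the remaining 14 nonzero classes.

2,3,8,10,11,12,14,15,17,18,19,21,26,27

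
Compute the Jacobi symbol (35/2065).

0

Reciprocity: 35 ≡ 3 and 2065 ≡ 1 (mod 4), so (35/2065) = +(2065/35).
Reduce top mod 35: now compute (0/35).
Top reduces to 0: gcd > 1, so the symbol is 0.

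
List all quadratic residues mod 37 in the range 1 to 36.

1 3 4 7 9 10 11 12 16 21 25 26 27 28 30 33 34 36

Square k = 1,…,18 (k and 37−k give the same square):
1²=1, 2²=4, 3²=9, 4²=16, 5²=25, 6²=36, 7²≡12, 8²≡27, 9²≡7, 10²≡26, 11²≡10, 12²≡33, 13²≡21, 14²≡11, 15²≡3, 16²≡34, 17²≡30, 18²≡28 (mod 37).
So the quadratic residues mod 37 are {1, 3, 4, 7, 9, 10, 11, 12, 16, 21, 25, 26, 27, 28, 30, 33, 34, 36}.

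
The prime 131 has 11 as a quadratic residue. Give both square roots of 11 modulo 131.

50, 81

Since 131 ≡ 3 (mod 4), a square root of 11 is 11^((131+1)/4) = 11^33 mod 131.
Repeated squaring: 11^2≡121, 11^4≡100, 11^8≡44, 11^16≡102, 11^32≡55 (mod 131).
11^33 = 11^(32+1) ≡ 81 (mod 131).
Check: 81² = 6561 ≡ 11 (mod 131). The two roots are 50 and 81.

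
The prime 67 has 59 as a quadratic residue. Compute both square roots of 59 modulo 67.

Since 67 ≡ 3 (mod 4), a square root of 59 is 59^((67+1)/4) = 59^17 mod 67.
Repeated squaring: 59^2≡64, 59^4≡9, 59^8≡14, 59^16≡62 (mod 67).
59^17 = 59^(16+1) ≡ 40 (mod 67).
Check: 40² = 1600 ≡ 59 (mod 67). The two roots are 27 and 40.

27, 40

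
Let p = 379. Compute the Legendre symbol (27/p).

-1

Euler's criterion: (27/379) ≡ 27^189 (mod 379).
27^2 ≡ 350 (mod 379)
27^4 ≡ 83 (mod 379)
27^8 ≡ 67 (mod 379)
27^16 ≡ 320 (mod 379)
27^32 ≡ 70 (mod 379)
27^64 ≡ 352 (mod 379)
27^128 ≡ 350 (mod 379)
27^189 = 27^(128+32+16+8+4+1) ≡ 378 (mod 379).
Result is 378 ≡ −1, so (27/379) = −1.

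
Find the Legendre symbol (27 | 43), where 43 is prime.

-1

Euler's criterion: (27/43) ≡ 27^21 (mod 43).
27^2 ≡ 41 (mod 43)
27^4 ≡ 4 (mod 43)
27^8 ≡ 16 (mod 43)
27^16 ≡ 41 (mod 43)
27^21 = 27^(16+4+1) ≡ 42 (mod 43).
Result is 42 ≡ −1, so (27/43) = −1.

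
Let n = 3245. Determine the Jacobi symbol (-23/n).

1

First reduce: -23 ≡ 3222 (mod 3245).
Pull out 2: since 3245 ≡ 5 (mod 8), (2/3245) = -1.
Reciprocity: 1611 ≡ 3 and 3245 ≡ 1 (mod 4), so (1611/3245) = +(3245/1611).
Reduce top mod 1611: now compute (23/1611).
Reciprocity: 23 ≡ 3 and 1611 ≡ 3 (mod 4), so (23/1611) = −(1611/23).
Reduce top mod 23: now compute (1/23).
Reached (1/23) = 1. Collecting the sign flips along the way, the symbol is +1.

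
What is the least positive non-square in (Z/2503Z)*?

(2/2503) = +1, so 2 is a residue.
(3/2503) = −1, so 3 is the smallest positive non-residue mod 2503.

3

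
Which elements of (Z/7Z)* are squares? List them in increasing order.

1,2,4

Square k = 1,…,3 (k and 7−k give the same square):
1²=1, 2²=4, 3²≡2 (mod 7).
So the quadratic residues mod 7 are {1, 2, 4}.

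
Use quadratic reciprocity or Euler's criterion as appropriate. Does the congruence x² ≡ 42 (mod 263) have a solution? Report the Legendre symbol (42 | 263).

-1

Pull out 2: since 263 ≡ 7 (mod 8), (2/263) = +1.
Reciprocity: 21 ≡ 1 and 263 ≡ 3 (mod 4), so (21/263) = +(263/21).
Reduce top mod 21: now compute (11/21).
Reciprocity: 11 ≡ 3 and 21 ≡ 1 (mod 4), so (11/21) = +(21/11).
Reduce top mod 11: now compute (10/11).
Pull out 2: since 11 ≡ 3 (mod 8), (2/11) = -1.
Reciprocity: 5 ≡ 1 and 11 ≡ 3 (mod 4), so (5/11) = +(11/5).
Reduce top mod 5: now compute (1/5).
Reached (1/5) = 1. Collecting the sign flips along the way, the symbol is -1.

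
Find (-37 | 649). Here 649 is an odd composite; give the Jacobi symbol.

First reduce: -37 ≡ 612 (mod 649).
Pull out 2^2: since 649 ≡ 1 (mod 8), (2/649) = +1, so (2/649)^2 = +1.
Reciprocity: 153 ≡ 1 and 649 ≡ 1 (mod 4), so (153/649) = +(649/153).
Reduce top mod 153: now compute (37/153).
Reciprocity: 37 ≡ 1 and 153 ≡ 1 (mod 4), so (37/153) = +(153/37).
Reduce top mod 37: now compute (5/37).
Reciprocity: 5 ≡ 1 and 37 ≡ 1 (mod 4), so (5/37) = +(37/5).
Reduce top mod 5: now compute (2/5).
Pull out 2: since 5 ≡ 5 (mod 8), (2/5) = -1.
Reached (1/5) = 1. Collecting the sign flips along the way, the symbol is -1.

-1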